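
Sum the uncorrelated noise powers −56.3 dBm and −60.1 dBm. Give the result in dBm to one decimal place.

Convert to linear, add, convert back:
P₁ = 2.34×10⁻⁹ W, P₂ = 9.77×10⁻¹⁰ W
P_tot = 3.32×10⁻⁹ W → 10 log₁₀(P_tot / 10⁻³) = −54.8 dBm

−54.8 dBm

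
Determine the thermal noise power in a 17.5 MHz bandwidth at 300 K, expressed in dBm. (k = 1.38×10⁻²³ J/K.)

−101.4 dBm

P_n = kTB = 1.38×10⁻²³ × 300 × 1.75×10⁷ = 7.25×10⁻¹⁴ W
In dBm: 10 log₁₀(7.25×10⁻¹⁴ / 10⁻³) = −101.4 dBm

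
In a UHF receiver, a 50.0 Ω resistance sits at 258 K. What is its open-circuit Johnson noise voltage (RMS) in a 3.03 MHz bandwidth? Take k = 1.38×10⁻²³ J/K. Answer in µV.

V_n = √(4kTRB)
4kTRB = 4 × 1.38×10⁻²³ × 258 × 5.00×10¹ × 3.03×10⁶ = 2.16×10⁻¹² V²
V_n = √(2.16×10⁻¹²) = 1.47×10⁻⁶ V = 1.47 µV

1.47 µV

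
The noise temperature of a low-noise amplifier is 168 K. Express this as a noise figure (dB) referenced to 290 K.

F = 1 + T_e/T₀ = 1 + 168/290 = 1.57931
NF = 10 log₁₀(1.57931) = 1.98 dB

1.98 dB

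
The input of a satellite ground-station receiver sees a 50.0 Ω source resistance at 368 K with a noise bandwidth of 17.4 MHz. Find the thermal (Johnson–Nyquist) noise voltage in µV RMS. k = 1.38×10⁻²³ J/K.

V_n = √(4kTRB)
4kTRB = 4 × 1.38×10⁻²³ × 368 × 5.00×10¹ × 1.74×10⁷ = 1.77×10⁻¹¹ V²
V_n = √(1.77×10⁻¹¹) = 4.20×10⁻⁶ V = 4.20 µV

4.20 µV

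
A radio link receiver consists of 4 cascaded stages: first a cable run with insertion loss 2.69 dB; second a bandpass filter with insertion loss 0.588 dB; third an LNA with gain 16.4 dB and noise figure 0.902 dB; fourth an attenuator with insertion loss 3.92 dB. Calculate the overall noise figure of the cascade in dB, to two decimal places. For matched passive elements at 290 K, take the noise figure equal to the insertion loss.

Convert to linear (a loss of L dB is a gain of −L dB): F_i = 10^(NF_i/10), G_i = 10^(G_i,dB/10)
  Stage 1: F_1 = 10^(2.69/10) = 1.858, G_1 = 10^(−2.69/10) = 0.5383
  Stage 2: F_2 = 10^(0.588/10) = 1.145, G_2 = 10^(−0.588/10) = 0.8734
  Stage 3: F_3 = 10^(0.902/10) = 1.231, G_3 = 10^(16.4/10) = 43.65
  Stage 4: F_4 = 10^(3.92/10) = 2.466, G_4 = 10^(−3.92/10) = 0.4055
Friis cascade:
  F = 1.858 + (1.145 − 1)/0.5383 + (1.231 − 1)/0.4701 + (2.466 − 1)/20.52 = 2.690
NF = 10 log₁₀(2.690) = 4.30 dB

4.30 dB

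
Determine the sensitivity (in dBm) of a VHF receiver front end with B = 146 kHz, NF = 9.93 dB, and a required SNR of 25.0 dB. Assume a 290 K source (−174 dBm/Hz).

−87.4 dBm

Sensitivity = −174 + 10 log₁₀(B) + NF + SNR_min
= −174 + 51.64 + 9.93 + 25.0
= −87.43 dBm → −87.4 dBm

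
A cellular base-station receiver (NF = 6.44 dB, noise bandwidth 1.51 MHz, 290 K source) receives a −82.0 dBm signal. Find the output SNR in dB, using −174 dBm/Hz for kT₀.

23.8 dB

Noise floor: N = −174 + 10 log₁₀(B) + NF
10 log₁₀(1.51×10⁶) = 61.79 dB
N = −174 + 61.79 + 6.44 = −105.77 dBm
SNR = P_sig − N = −82.0 − (−105.77) = 23.77 dB → 23.8 dB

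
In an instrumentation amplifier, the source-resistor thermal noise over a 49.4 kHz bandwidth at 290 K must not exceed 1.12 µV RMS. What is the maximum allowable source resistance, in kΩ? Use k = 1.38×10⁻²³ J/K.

Johnson–Nyquist: V_n = √(4kTRB) ⇒ R = V_n² / (4kTB)
4kTB = 4 × 1.38×10⁻²³ × 290 × 4.94×10⁴ = 7.91×10⁻¹⁶
R = (1.12×10⁻⁶)² / 7.91×10⁻¹⁶ = 1.59×10³ Ω = 1.59 kΩ

1.59 kΩ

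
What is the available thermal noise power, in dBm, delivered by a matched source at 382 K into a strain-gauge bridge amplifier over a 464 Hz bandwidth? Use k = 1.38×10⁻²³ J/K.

−146.1 dBm

P_n = kTB = 1.38×10⁻²³ × 382 × 4.64×10² = 2.45×10⁻¹⁸ W
In dBm: 10 log₁₀(2.45×10⁻¹⁸ / 10⁻³) = −146.1 dBm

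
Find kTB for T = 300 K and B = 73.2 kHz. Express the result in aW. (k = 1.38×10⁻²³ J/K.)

P_n = kTB = 1.38×10⁻²³ × 300 × 7.32×10⁴ = 3.03×10⁻¹⁶ W = 303 aW

303 aW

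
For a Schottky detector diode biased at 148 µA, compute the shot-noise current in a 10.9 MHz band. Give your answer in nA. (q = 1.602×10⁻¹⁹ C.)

I_n = √(2qI·B)
2qI·B = 2 × 1.602×10⁻¹⁹ × 1.48×10⁻⁴ × 1.09×10⁷ = 5.17×10⁻¹⁶ A²
I_n = √(5.17×10⁻¹⁶) = 2.27×10⁻⁸ A = 22.7 nA

22.7 nA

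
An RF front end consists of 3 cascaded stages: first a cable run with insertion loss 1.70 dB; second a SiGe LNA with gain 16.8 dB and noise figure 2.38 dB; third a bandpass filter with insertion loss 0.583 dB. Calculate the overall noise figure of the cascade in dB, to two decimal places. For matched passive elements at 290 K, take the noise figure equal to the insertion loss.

4.09 dB

Convert to linear (a loss of L dB is a gain of −L dB): F_i = 10^(NF_i/10), G_i = 10^(G_i,dB/10)
  Stage 1: F_1 = 10^(1.70/10) = 1.479, G_1 = 10^(−1.70/10) = 0.6761
  Stage 2: F_2 = 10^(2.38/10) = 1.730, G_2 = 10^(16.8/10) = 47.86
  Stage 3: F_3 = 10^(0.583/10) = 1.144, G_3 = 10^(−0.583/10) = 0.8744
Friis cascade:
  F = 1.479 + (1.730 − 1)/0.6761 + (1.144 − 1)/32.36 = 2.563
NF = 10 log₁₀(2.563) = 4.09 dB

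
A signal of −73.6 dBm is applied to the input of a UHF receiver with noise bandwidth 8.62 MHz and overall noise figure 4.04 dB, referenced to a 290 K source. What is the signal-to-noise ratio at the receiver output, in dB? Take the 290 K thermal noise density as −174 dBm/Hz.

27.0 dB

Noise floor: N = −174 + 10 log₁₀(B) + NF
10 log₁₀(8.62×10⁶) = 69.36 dB
N = −174 + 69.36 + 4.04 = −100.60 dBm
SNR = P_sig − N = −73.6 − (−100.60) = 27.00 dB → 27.0 dB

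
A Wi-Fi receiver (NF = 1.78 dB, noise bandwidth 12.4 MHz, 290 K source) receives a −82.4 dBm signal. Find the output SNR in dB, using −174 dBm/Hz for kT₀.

18.9 dB

Noise floor: N = −174 + 10 log₁₀(B) + NF
10 log₁₀(1.24×10⁷) = 70.93 dB
N = −174 + 70.93 + 1.78 = −101.29 dBm
SNR = P_sig − N = −82.4 − (−101.29) = 18.89 dB → 18.9 dB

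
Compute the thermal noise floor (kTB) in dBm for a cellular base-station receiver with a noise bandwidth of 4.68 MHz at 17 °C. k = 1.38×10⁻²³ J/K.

−107.3 dBm

T = 17 °C + 273.15 = 290.15 K
P_n = kTB = 1.38×10⁻²³ × 290.15 × 4.68×10⁶ = 1.87×10⁻¹⁴ W
In dBm: 10 log₁₀(1.87×10⁻¹⁴ / 10⁻³) = −107.3 dBm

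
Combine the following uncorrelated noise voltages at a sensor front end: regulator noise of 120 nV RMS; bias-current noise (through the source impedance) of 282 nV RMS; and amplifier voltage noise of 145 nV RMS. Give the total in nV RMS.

Uncorrelated sources add in power (mean-square): V_tot = √(ΣV_i²)
V_tot = √[(1.20×10⁻⁷)² + (2.82×10⁻⁷)² + (1.45×10⁻⁷)²] = 3.39×10⁻⁷ V = 339 nV

339 nV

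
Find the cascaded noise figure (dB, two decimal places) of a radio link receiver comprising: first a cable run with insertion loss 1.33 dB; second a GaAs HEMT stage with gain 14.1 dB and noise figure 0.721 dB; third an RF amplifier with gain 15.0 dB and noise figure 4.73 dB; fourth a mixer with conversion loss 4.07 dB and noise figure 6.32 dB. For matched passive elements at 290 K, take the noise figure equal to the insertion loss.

2.34 dB

Convert to linear (a loss of L dB is a gain of −L dB): F_i = 10^(NF_i/10), G_i = 10^(G_i,dB/10)
  Stage 1: F_1 = 10^(1.33/10) = 1.358, G_1 = 10^(−1.33/10) = 0.7362
  Stage 2: F_2 = 10^(0.721/10) = 1.181, G_2 = 10^(14.1/10) = 25.70
  Stage 3: F_3 = 10^(4.73/10) = 2.972, G_3 = 10^(15.0/10) = 31.62
  Stage 4: F_4 = 10^(6.32/10) = 4.285, G_4 = 10^(−4.07/10) = 0.3917
Friis cascade:
  F = 1.358 + (1.181 − 1)/0.7362 + (2.972 − 1)/18.92 + (4.285 − 1)/598.4 = 1.713
NF = 10 log₁₀(1.713) = 2.34 dB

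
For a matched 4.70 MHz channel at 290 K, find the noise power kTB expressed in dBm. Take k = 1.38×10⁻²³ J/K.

P_n = kTB = 1.38×10⁻²³ × 290 × 4.70×10⁶ = 1.88×10⁻¹⁴ W
In dBm: 10 log₁₀(1.88×10⁻¹⁴ / 10⁻³) = −107.3 dBm

−107.3 dBm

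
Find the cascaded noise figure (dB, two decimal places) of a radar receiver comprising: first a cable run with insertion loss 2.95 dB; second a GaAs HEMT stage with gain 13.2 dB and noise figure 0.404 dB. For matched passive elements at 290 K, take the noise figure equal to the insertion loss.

3.35 dB

Convert to linear (a loss of L dB is a gain of −L dB): F_i = 10^(NF_i/10), G_i = 10^(G_i,dB/10)
  Stage 1: F_1 = 10^(2.95/10) = 1.972, G_1 = 10^(−2.95/10) = 0.5070
  Stage 2: F_2 = 10^(0.404/10) = 1.097, G_2 = 10^(13.2/10) = 20.89
Friis cascade:
  F = 1.972 + (1.097 − 1)/0.5070 = 2.165
NF = 10 log₁₀(2.165) = 3.35 dB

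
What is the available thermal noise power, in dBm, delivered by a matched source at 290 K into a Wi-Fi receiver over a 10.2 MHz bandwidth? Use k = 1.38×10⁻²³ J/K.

−103.9 dBm

P_n = kTB = 1.38×10⁻²³ × 290 × 1.02×10⁷ = 4.08×10⁻¹⁴ W
In dBm: 10 log₁₀(4.08×10⁻¹⁴ / 10⁻³) = −103.9 dBm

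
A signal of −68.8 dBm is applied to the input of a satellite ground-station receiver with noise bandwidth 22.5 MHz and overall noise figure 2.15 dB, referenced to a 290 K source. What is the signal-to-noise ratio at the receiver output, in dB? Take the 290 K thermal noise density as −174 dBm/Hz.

29.5 dB

Noise floor: N = −174 + 10 log₁₀(B) + NF
10 log₁₀(2.25×10⁷) = 73.52 dB
N = −174 + 73.52 + 2.15 = −98.33 dBm
SNR = P_sig − N = −68.8 − (−98.33) = 29.53 dB → 29.5 dB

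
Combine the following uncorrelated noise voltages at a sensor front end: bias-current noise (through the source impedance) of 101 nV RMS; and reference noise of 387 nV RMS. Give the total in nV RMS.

Uncorrelated sources add in power (mean-square): V_tot = √(ΣV_i²)
V_tot = √[(1.01×10⁻⁷)² + (3.87×10⁻⁷)²] = 4.00×10⁻⁷ V = 400 nV

400 nV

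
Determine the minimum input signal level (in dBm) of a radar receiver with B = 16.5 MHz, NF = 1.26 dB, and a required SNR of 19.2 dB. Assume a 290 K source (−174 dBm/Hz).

−81.4 dBm

Sensitivity = −174 + 10 log₁₀(B) + NF + SNR_min
= −174 + 72.17 + 1.26 + 19.2
= −81.37 dBm → −81.4 dBm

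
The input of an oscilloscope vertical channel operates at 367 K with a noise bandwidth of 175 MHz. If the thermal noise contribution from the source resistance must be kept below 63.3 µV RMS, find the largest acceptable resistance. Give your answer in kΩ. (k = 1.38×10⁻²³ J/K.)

Johnson–Nyquist: V_n = √(4kTRB) ⇒ R = V_n² / (4kTB)
4kTB = 4 × 1.38×10⁻²³ × 367 × 1.75×10⁸ = 3.55×10⁻¹²
R = (6.33×10⁻⁵)² / 3.55×10⁻¹² = 1.13×10³ Ω = 1.13 kΩ

1.13 kΩ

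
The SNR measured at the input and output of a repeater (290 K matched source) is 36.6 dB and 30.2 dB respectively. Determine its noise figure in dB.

6.4 dB

NF (dB) = SNR_in(dB) − SNR_out(dB) when the source is at T₀
NF = 36.6 − 30.2 = 6.4 dB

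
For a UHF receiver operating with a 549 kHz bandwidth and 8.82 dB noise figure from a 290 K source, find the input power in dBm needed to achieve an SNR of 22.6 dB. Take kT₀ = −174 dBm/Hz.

−85.2 dBm

Sensitivity = −174 + 10 log₁₀(B) + NF + SNR_min
= −174 + 57.4 + 8.82 + 22.6
= −85.18 dBm → −85.2 dBm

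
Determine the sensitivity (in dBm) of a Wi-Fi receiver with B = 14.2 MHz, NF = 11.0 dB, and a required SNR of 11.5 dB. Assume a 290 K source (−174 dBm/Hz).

−80.0 dBm

Sensitivity = −174 + 10 log₁₀(B) + NF + SNR_min
= −174 + 71.52 + 11.0 + 11.5
= −79.98 dBm → −80.0 dBm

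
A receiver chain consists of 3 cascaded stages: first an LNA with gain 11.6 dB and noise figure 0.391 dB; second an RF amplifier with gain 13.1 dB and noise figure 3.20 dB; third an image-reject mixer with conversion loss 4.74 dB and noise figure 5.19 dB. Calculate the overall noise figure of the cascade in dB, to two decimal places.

0.71 dB

Convert to linear (a loss of L dB is a gain of −L dB): F_i = 10^(NF_i/10), G_i = 10^(G_i,dB/10)
  Stage 1: F_1 = 10^(0.391/10) = 1.094, G_1 = 10^(11.6/10) = 14.45
  Stage 2: F_2 = 10^(3.20/10) = 2.089, G_2 = 10^(13.1/10) = 20.42
  Stage 3: F_3 = 10^(5.19/10) = 3.304, G_3 = 10^(−4.74/10) = 0.3357
Friis cascade:
  F = 1.094 + (2.089 − 1)/14.45 + (3.304 − 1)/295.1 = 1.177
NF = 10 log₁₀(1.177) = 0.71 dB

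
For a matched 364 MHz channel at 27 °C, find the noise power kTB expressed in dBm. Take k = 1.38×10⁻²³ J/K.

−88.2 dBm

T = 27 °C + 273.15 = 300.15 K
P_n = kTB = 1.38×10⁻²³ × 300.15 × 3.64×10⁸ = 1.51×10⁻¹² W
In dBm: 10 log₁₀(1.51×10⁻¹² / 10⁻³) = −88.2 dBm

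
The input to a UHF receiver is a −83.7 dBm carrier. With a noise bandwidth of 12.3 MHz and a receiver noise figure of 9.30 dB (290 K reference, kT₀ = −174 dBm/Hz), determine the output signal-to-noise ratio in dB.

10.1 dB

Noise floor: N = −174 + 10 log₁₀(B) + NF
10 log₁₀(1.23×10⁷) = 70.9 dB
N = −174 + 70.9 + 9.30 = −93.80 dBm
SNR = P_sig − N = −83.7 − (−93.80) = 10.10 dB → 10.1 dB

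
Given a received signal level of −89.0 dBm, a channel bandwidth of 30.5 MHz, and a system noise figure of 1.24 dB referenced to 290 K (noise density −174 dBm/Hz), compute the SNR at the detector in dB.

8.9 dB

Noise floor: N = −174 + 10 log₁₀(B) + NF
10 log₁₀(3.05×10⁷) = 74.84 dB
N = −174 + 74.84 + 1.24 = −97.92 dBm
SNR = P_sig − N = −89.0 − (−97.92) = 8.92 dB → 8.9 dB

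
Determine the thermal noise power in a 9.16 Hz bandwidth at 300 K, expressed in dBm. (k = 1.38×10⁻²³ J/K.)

−164.2 dBm

P_n = kTB = 1.38×10⁻²³ × 300 × 9.16×10⁰ = 3.79×10⁻²⁰ W
In dBm: 10 log₁₀(3.79×10⁻²⁰ / 10⁻³) = −164.2 dBm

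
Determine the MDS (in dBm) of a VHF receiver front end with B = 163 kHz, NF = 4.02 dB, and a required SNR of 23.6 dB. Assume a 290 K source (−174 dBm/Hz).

Sensitivity = −174 + 10 log₁₀(B) + NF + SNR_min
= −174 + 52.12 + 4.02 + 23.6
= −94.26 dBm → −94.3 dBm

−94.3 dBm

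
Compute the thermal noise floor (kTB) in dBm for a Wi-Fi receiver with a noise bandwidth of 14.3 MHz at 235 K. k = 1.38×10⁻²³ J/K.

−103.3 dBm

P_n = kTB = 1.38×10⁻²³ × 235 × 1.43×10⁷ = 4.64×10⁻¹⁴ W
In dBm: 10 log₁₀(4.64×10⁻¹⁴ / 10⁻³) = −103.3 dBm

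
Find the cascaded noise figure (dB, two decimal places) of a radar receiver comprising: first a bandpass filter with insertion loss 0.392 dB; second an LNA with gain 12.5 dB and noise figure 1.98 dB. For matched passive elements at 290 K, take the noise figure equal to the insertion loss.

2.37 dB

Convert to linear (a loss of L dB is a gain of −L dB): F_i = 10^(NF_i/10), G_i = 10^(G_i,dB/10)
  Stage 1: F_1 = 10^(0.392/10) = 1.094, G_1 = 10^(−0.392/10) = 0.9137
  Stage 2: F_2 = 10^(1.98/10) = 1.578, G_2 = 10^(12.5/10) = 17.78
Friis cascade:
  F = 1.094 + (1.578 − 1)/0.9137 = 1.727
NF = 10 log₁₀(1.727) = 2.37 dB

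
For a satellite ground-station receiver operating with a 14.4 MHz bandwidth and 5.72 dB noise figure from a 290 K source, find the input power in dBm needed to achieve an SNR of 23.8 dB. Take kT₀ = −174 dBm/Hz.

−72.9 dBm

Sensitivity = −174 + 10 log₁₀(B) + NF + SNR_min
= −174 + 71.58 + 5.72 + 23.8
= −72.90 dBm → −72.9 dBm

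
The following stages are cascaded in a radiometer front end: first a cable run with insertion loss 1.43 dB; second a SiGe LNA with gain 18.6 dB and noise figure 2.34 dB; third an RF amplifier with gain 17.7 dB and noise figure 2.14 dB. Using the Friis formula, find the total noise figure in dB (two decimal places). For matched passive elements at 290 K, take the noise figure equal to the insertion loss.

Convert to linear (a loss of L dB is a gain of −L dB): F_i = 10^(NF_i/10), G_i = 10^(G_i,dB/10)
  Stage 1: F_1 = 10^(1.43/10) = 1.390, G_1 = 10^(−1.43/10) = 0.7194
  Stage 2: F_2 = 10^(2.34/10) = 1.714, G_2 = 10^(18.6/10) = 72.44
  Stage 3: F_3 = 10^(2.14/10) = 1.637, G_3 = 10^(17.7/10) = 58.88
Friis cascade:
  F = 1.390 + (1.714 − 1)/0.7194 + (1.637 − 1)/52.12 = 2.395
NF = 10 log₁₀(2.395) = 3.79 dB

3.79 dB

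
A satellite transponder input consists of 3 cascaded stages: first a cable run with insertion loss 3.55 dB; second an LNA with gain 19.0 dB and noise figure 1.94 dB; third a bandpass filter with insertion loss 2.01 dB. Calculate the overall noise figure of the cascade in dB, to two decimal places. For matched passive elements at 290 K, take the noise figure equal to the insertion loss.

Convert to linear (a loss of L dB is a gain of −L dB): F_i = 10^(NF_i/10), G_i = 10^(G_i,dB/10)
  Stage 1: F_1 = 10^(3.55/10) = 2.265, G_1 = 10^(−3.55/10) = 0.4416
  Stage 2: F_2 = 10^(1.94/10) = 1.563, G_2 = 10^(19.0/10) = 79.43
  Stage 3: F_3 = 10^(2.01/10) = 1.589, G_3 = 10^(−2.01/10) = 0.6295
Friis cascade:
  F = 2.265 + (1.563 − 1)/0.4416 + (1.589 − 1)/35.08 = 3.557
NF = 10 log₁₀(3.557) = 5.51 dB

5.51 dB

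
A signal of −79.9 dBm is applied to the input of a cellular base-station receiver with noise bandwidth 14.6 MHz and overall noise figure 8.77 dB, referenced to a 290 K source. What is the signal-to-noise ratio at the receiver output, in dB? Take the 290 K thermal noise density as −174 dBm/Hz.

13.7 dB

Noise floor: N = −174 + 10 log₁₀(B) + NF
10 log₁₀(1.46×10⁷) = 71.64 dB
N = −174 + 71.64 + 8.77 = −93.59 dBm
SNR = P_sig − N = −79.9 − (−93.59) = 13.69 dB → 13.7 dB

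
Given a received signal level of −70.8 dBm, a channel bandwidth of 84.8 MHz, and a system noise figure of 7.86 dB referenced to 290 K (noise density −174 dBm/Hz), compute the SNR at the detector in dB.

Noise floor: N = −174 + 10 log₁₀(B) + NF
10 log₁₀(8.48×10⁷) = 79.28 dB
N = −174 + 79.28 + 7.86 = −86.86 dBm
SNR = P_sig − N = −70.8 − (−86.86) = 16.06 dB → 16.1 dB

16.1 dB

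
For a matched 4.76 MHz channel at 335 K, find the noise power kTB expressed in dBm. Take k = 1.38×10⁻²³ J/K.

−106.6 dBm

P_n = kTB = 1.38×10⁻²³ × 335 × 4.76×10⁶ = 2.20×10⁻¹⁴ W
In dBm: 10 log₁₀(2.20×10⁻¹⁴ / 10⁻³) = −106.6 dBm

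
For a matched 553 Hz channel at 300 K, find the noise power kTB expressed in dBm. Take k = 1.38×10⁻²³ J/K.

−146.4 dBm

P_n = kTB = 1.38×10⁻²³ × 300 × 5.53×10² = 2.29×10⁻¹⁸ W
In dBm: 10 log₁₀(2.29×10⁻¹⁸ / 10⁻³) = −146.4 dBm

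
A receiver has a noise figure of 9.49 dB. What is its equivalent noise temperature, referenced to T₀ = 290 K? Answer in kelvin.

F = 10^(9.49/10) = 8.89201
T_e = (F − 1)·T₀ = (8.89201 − 1) × 290 = 2289 K

2289 K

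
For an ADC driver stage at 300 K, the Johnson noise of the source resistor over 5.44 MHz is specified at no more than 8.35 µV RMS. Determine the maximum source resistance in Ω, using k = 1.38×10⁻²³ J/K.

774 Ω

Johnson–Nyquist: V_n = √(4kTRB) ⇒ R = V_n² / (4kTB)
4kTB = 4 × 1.38×10⁻²³ × 300 × 5.44×10⁶ = 9.01×10⁻¹⁴
R = (8.35×10⁻⁶)² / 9.01×10⁻¹⁴ = 7.74×10² Ω = 774 Ω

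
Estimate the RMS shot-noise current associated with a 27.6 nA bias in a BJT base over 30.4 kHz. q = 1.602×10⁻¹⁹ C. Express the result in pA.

I_n = √(2qI·B)
2qI·B = 2 × 1.602×10⁻¹⁹ × 2.76×10⁻⁸ × 3.04×10⁴ = 2.69×10⁻²² A²
I_n = √(2.69×10⁻²²) = 1.64×10⁻¹¹ A = 16.4 pA

16.4 pA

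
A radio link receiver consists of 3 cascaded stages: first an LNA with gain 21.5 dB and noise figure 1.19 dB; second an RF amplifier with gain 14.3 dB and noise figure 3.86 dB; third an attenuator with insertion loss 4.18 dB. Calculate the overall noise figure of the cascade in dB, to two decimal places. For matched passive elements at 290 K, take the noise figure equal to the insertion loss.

1.22 dB

Convert to linear (a loss of L dB is a gain of −L dB): F_i = 10^(NF_i/10), G_i = 10^(G_i,dB/10)
  Stage 1: F_1 = 10^(1.19/10) = 1.315, G_1 = 10^(21.5/10) = 141.3
  Stage 2: F_2 = 10^(3.86/10) = 2.432, G_2 = 10^(14.3/10) = 26.92
  Stage 3: F_3 = 10^(4.18/10) = 2.618, G_3 = 10^(−4.18/10) = 0.3819
Friis cascade:
  F = 1.315 + (2.432 − 1)/141.3 + (2.618 − 1)/3802 = 1.326
NF = 10 log₁₀(1.326) = 1.22 dB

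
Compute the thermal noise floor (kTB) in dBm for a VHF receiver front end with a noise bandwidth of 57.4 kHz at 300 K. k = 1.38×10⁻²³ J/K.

−126.2 dBm

P_n = kTB = 1.38×10⁻²³ × 300 × 5.74×10⁴ = 2.38×10⁻¹⁶ W
In dBm: 10 log₁₀(2.38×10⁻¹⁶ / 10⁻³) = −126.2 dBm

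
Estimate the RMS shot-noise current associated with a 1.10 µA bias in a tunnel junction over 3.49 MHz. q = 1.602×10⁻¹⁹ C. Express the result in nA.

I_n = √(2qI·B)
2qI·B = 2 × 1.602×10⁻¹⁹ × 1.10×10⁻⁶ × 3.49×10⁶ = 1.23×10⁻¹⁸ A²
I_n = √(1.23×10⁻¹⁸) = 1.11×10⁻⁹ A = 1.11 nA

1.11 nA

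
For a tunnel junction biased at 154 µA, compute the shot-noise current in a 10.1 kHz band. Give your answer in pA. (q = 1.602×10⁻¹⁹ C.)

I_n = √(2qI·B)
2qI·B = 2 × 1.602×10⁻¹⁹ × 1.54×10⁻⁴ × 1.01×10⁴ = 4.98×10⁻¹⁹ A²
I_n = √(4.98×10⁻¹⁹) = 7.06×10⁻¹⁰ A = 706 pA

706 pA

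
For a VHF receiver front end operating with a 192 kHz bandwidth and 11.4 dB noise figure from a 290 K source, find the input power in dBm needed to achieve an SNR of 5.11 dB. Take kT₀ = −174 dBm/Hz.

Sensitivity = −174 + 10 log₁₀(B) + NF + SNR_min
= −174 + 52.83 + 11.4 + 5.11
= −104.66 dBm → −104.7 dBm

−104.7 dBm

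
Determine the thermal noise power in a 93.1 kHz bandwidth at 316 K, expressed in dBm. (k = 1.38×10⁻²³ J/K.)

P_n = kTB = 1.38×10⁻²³ × 316 × 9.31×10⁴ = 4.06×10⁻¹⁶ W
In dBm: 10 log₁₀(4.06×10⁻¹⁶ / 10⁻³) = −123.9 dBm

−123.9 dBm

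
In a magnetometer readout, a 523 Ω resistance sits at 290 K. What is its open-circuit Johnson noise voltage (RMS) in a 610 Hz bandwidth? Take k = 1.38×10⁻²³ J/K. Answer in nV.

V_n = √(4kTRB)
4kTRB = 4 × 1.38×10⁻²³ × 290 × 5.23×10² × 6.10×10² = 5.11×10⁻¹⁵ V²
V_n = √(5.11×10⁻¹⁵) = 7.15×10⁻⁸ V = 71.5 nV

71.5 nV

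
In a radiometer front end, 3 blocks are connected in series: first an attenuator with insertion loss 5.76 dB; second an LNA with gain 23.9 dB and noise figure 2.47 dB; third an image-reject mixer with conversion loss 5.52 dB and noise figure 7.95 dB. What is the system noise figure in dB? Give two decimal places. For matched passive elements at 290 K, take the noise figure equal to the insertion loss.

8.28 dB

Convert to linear (a loss of L dB is a gain of −L dB): F_i = 10^(NF_i/10), G_i = 10^(G_i,dB/10)
  Stage 1: F_1 = 10^(5.76/10) = 3.767, G_1 = 10^(−5.76/10) = 0.2655
  Stage 2: F_2 = 10^(2.47/10) = 1.766, G_2 = 10^(23.9/10) = 245.5
  Stage 3: F_3 = 10^(7.95/10) = 6.237, G_3 = 10^(−5.52/10) = 0.2805
Friis cascade:
  F = 3.767 + (1.766 − 1)/0.2655 + (6.237 − 1)/65.16 = 6.733
NF = 10 log₁₀(6.733) = 8.28 dB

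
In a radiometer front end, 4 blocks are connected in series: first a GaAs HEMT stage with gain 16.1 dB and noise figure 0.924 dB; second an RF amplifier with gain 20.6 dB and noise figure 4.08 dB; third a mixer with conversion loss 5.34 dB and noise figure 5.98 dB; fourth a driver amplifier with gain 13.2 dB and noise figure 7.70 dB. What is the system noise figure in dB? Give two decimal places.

Convert to linear (a loss of L dB is a gain of −L dB): F_i = 10^(NF_i/10), G_i = 10^(G_i,dB/10)
  Stage 1: F_1 = 10^(0.924/10) = 1.237, G_1 = 10^(16.1/10) = 40.74
  Stage 2: F_2 = 10^(4.08/10) = 2.559, G_2 = 10^(20.6/10) = 114.8
  Stage 3: F_3 = 10^(5.98/10) = 3.963, G_3 = 10^(−5.34/10) = 0.2924
  Stage 4: F_4 = 10^(7.70/10) = 5.888, G_4 = 10^(13.2/10) = 20.89
Friis cascade:
  F = 1.237 + (2.559 − 1)/40.74 + (3.963 − 1)/4677 + (5.888 − 1)/1368 = 1.280
NF = 10 log₁₀(1.280) = 1.07 dB

1.07 dB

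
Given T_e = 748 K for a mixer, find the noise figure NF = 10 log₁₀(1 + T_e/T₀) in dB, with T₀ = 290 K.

5.54 dB

F = 1 + T_e/T₀ = 1 + 748/290 = 3.57931
NF = 10 log₁₀(3.57931) = 5.54 dB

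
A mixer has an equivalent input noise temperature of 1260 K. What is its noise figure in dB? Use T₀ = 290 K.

F = 1 + T_e/T₀ = 1 + 1260/290 = 5.34483
NF = 10 log₁₀(5.34483) = 7.28 dB

7.28 dB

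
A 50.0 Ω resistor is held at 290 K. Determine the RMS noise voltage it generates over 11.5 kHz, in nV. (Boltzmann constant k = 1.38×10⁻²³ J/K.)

V_n = √(4kTRB)
4kTRB = 4 × 1.38×10⁻²³ × 290 × 5.00×10¹ × 1.15×10⁴ = 9.20×10⁻¹⁵ V²
V_n = √(9.20×10⁻¹⁵) = 9.59×10⁻⁸ V = 95.9 nV

95.9 nV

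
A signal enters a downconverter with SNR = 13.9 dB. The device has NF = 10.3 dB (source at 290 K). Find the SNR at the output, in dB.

By definition F = SNR_in/SNR_out, so in dB: SNR_out = SNR_in − NF
SNR_out = 13.9 − 10.3 = 3.6 dB

3.6 dB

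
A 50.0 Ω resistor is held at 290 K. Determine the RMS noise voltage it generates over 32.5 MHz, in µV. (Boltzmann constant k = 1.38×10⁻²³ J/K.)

5.10 µV

V_n = √(4kTRB)
4kTRB = 4 × 1.38×10⁻²³ × 290 × 5.00×10¹ × 3.25×10⁷ = 2.60×10⁻¹¹ V²
V_n = √(2.60×10⁻¹¹) = 5.10×10⁻⁶ V = 5.10 µV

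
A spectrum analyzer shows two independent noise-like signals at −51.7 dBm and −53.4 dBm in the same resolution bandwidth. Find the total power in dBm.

Convert to linear, add, convert back:
P₁ = 6.76×10⁻⁹ W, P₂ = 4.57×10⁻⁹ W
P_tot = 1.13×10⁻⁸ W → 10 log₁₀(P_tot / 10⁻³) = −49.5 dBm

−49.5 dBm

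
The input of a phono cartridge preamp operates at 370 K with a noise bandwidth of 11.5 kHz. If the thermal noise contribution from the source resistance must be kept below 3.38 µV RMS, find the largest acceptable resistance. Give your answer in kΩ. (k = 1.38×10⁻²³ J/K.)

Johnson–Nyquist: V_n = √(4kTRB) ⇒ R = V_n² / (4kTB)
4kTB = 4 × 1.38×10⁻²³ × 370 × 1.15×10⁴ = 2.35×10⁻¹⁶
R = (3.38×10⁻⁶)² / 2.35×10⁻¹⁶ = 4.86×10⁴ Ω = 48.6 kΩ

48.6 kΩ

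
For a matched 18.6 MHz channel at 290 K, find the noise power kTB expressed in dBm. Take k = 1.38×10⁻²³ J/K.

−101.3 dBm

P_n = kTB = 1.38×10⁻²³ × 290 × 1.86×10⁷ = 7.44×10⁻¹⁴ W
In dBm: 10 log₁₀(7.44×10⁻¹⁴ / 10⁻³) = −101.3 dBm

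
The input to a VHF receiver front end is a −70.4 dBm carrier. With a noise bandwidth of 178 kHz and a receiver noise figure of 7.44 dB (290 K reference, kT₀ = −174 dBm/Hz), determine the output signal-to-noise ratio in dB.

Noise floor: N = −174 + 10 log₁₀(B) + NF
10 log₁₀(1.78×10⁵) = 52.5 dB
N = −174 + 52.5 + 7.44 = −114.06 dBm
SNR = P_sig − N = −70.4 − (−114.06) = 43.66 dB → 43.7 dB

43.7 dB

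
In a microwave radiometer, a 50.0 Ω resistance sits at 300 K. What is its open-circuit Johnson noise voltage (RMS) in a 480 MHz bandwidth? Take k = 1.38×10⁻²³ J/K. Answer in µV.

V_n = √(4kTRB)
4kTRB = 4 × 1.38×10⁻²³ × 300 × 5.00×10¹ × 4.80×10⁸ = 3.97×10⁻¹⁰ V²
V_n = √(3.97×10⁻¹⁰) = 1.99×10⁻⁵ V = 19.9 µV

19.9 µV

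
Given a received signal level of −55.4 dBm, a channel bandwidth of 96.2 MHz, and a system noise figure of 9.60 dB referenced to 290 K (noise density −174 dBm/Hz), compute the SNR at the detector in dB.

29.2 dB

Noise floor: N = −174 + 10 log₁₀(B) + NF
10 log₁₀(9.62×10⁷) = 79.83 dB
N = −174 + 79.83 + 9.60 = −84.57 dBm
SNR = P_sig − N = −55.4 − (−84.57) = 29.17 dB → 29.2 dB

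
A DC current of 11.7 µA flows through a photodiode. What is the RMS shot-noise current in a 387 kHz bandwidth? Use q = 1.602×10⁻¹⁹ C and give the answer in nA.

I_n = √(2qI·B)
2qI·B = 2 × 1.602×10⁻¹⁹ × 1.17×10⁻⁵ × 3.87×10⁵ = 1.45×10⁻¹⁸ A²
I_n = √(1.45×10⁻¹⁸) = 1.20×10⁻⁹ A = 1.20 nA

1.20 nA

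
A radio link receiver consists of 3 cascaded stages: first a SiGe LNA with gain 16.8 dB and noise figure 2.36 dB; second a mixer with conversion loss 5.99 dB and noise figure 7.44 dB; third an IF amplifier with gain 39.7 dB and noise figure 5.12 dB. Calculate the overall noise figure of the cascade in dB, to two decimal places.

Convert to linear (a loss of L dB is a gain of −L dB): F_i = 10^(NF_i/10), G_i = 10^(G_i,dB/10)
  Stage 1: F_1 = 10^(2.36/10) = 1.722, G_1 = 10^(16.8/10) = 47.86
  Stage 2: F_2 = 10^(7.44/10) = 5.546, G_2 = 10^(−5.99/10) = 0.2518
  Stage 3: F_3 = 10^(5.12/10) = 3.251, G_3 = 10^(39.7/10) = 9333
Friis cascade:
  F = 1.722 + (5.546 − 1)/47.86 + (3.251 − 1)/12.05 = 2.004
NF = 10 log₁₀(2.004) = 3.02 dB

3.02 dB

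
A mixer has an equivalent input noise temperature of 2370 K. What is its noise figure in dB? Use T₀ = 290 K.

F = 1 + T_e/T₀ = 1 + 2370/290 = 9.17241
NF = 10 log₁₀(9.17241) = 9.62 dB

9.62 dB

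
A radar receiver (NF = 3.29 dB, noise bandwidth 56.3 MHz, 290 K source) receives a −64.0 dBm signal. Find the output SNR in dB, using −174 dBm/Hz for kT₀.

Noise floor: N = −174 + 10 log₁₀(B) + NF
10 log₁₀(5.63×10⁷) = 77.51 dB
N = −174 + 77.51 + 3.29 = −93.20 dBm
SNR = P_sig − N = −64.0 − (−93.20) = 29.20 dB → 29.2 dB

29.2 dB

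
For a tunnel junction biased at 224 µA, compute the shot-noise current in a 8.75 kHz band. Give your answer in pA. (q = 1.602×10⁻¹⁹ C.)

I_n = √(2qI·B)
2qI·B = 2 × 1.602×10⁻¹⁹ × 2.24×10⁻⁴ × 8.75×10³ = 6.28×10⁻¹⁹ A²
I_n = √(6.28×10⁻¹⁹) = 7.92×10⁻¹⁰ A = 792 pA

792 pA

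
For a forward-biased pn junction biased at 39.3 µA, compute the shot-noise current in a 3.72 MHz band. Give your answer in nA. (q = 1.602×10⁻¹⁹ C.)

6.84 nA

I_n = √(2qI·B)
2qI·B = 2 × 1.602×10⁻¹⁹ × 3.93×10⁻⁵ × 3.72×10⁶ = 4.68×10⁻¹⁷ A²
I_n = √(4.68×10⁻¹⁷) = 6.84×10⁻⁹ A = 6.84 nA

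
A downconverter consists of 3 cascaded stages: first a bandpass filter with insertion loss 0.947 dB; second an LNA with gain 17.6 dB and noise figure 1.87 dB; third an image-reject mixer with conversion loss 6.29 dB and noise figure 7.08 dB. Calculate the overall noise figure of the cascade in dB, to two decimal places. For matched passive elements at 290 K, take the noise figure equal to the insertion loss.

3.01 dB

Convert to linear (a loss of L dB is a gain of −L dB): F_i = 10^(NF_i/10), G_i = 10^(G_i,dB/10)
  Stage 1: F_1 = 10^(0.947/10) = 1.244, G_1 = 10^(−0.947/10) = 0.8041
  Stage 2: F_2 = 10^(1.87/10) = 1.538, G_2 = 10^(17.6/10) = 57.54
  Stage 3: F_3 = 10^(7.08/10) = 5.105, G_3 = 10^(−6.29/10) = 0.2350
Friis cascade:
  F = 1.244 + (1.538 − 1)/0.8041 + (5.105 − 1)/46.27 = 2.002
NF = 10 log₁₀(2.002) = 3.01 dB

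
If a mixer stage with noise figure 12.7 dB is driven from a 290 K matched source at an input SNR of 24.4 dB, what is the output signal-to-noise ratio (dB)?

11.7 dB

By definition F = SNR_in/SNR_out, so in dB: SNR_out = SNR_in − NF
SNR_out = 24.4 − 12.7 = 11.7 dB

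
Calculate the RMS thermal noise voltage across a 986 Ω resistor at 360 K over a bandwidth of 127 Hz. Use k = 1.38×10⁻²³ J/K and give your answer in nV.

49.9 nV

V_n = √(4kTRB)
4kTRB = 4 × 1.38×10⁻²³ × 360 × 9.86×10² × 1.27×10² = 2.49×10⁻¹⁵ V²
V_n = √(2.49×10⁻¹⁵) = 4.99×10⁻⁸ V = 49.9 nV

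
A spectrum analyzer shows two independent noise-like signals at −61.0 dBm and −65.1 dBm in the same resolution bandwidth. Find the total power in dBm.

Convert to linear, add, convert back:
P₁ = 7.94×10⁻¹⁰ W, P₂ = 3.09×10⁻¹⁰ W
P_tot = 1.10×10⁻⁹ W → 10 log₁₀(P_tot / 10⁻³) = −59.6 dBm

−59.6 dBm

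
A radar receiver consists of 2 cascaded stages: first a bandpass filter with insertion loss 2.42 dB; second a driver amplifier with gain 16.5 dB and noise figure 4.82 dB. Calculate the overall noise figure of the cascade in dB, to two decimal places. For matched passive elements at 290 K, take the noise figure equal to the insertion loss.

Convert to linear (a loss of L dB is a gain of −L dB): F_i = 10^(NF_i/10), G_i = 10^(G_i,dB/10)
  Stage 1: F_1 = 10^(2.42/10) = 1.746, G_1 = 10^(−2.42/10) = 0.5728
  Stage 2: F_2 = 10^(4.82/10) = 3.034, G_2 = 10^(16.5/10) = 44.67
Friis cascade:
  F = 1.746 + (3.034 − 1)/0.5728 = 5.297
NF = 10 log₁₀(5.297) = 7.24 dB

7.24 dB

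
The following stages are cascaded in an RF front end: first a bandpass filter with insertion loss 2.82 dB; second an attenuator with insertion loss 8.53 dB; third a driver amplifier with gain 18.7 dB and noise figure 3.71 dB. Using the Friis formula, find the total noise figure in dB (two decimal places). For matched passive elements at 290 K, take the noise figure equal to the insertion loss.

15.06 dB

Convert to linear (a loss of L dB is a gain of −L dB): F_i = 10^(NF_i/10), G_i = 10^(G_i,dB/10)
  Stage 1: F_1 = 10^(2.82/10) = 1.914, G_1 = 10^(−2.82/10) = 0.5224
  Stage 2: F_2 = 10^(8.53/10) = 7.129, G_2 = 10^(−8.53/10) = 0.1403
  Stage 3: F_3 = 10^(3.71/10) = 2.350, G_3 = 10^(18.7/10) = 74.13
Friis cascade:
  F = 1.914 + (7.129 − 1)/0.5224 + (2.350 − 1)/0.07328 = 32.06
NF = 10 log₁₀(32.06) = 15.06 dB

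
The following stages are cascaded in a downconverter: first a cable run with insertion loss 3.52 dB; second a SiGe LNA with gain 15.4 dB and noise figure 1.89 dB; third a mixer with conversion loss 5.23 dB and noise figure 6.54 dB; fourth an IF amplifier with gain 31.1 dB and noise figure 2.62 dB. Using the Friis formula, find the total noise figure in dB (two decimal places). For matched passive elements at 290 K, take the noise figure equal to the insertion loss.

5.89 dB

Convert to linear (a loss of L dB is a gain of −L dB): F_i = 10^(NF_i/10), G_i = 10^(G_i,dB/10)
  Stage 1: F_1 = 10^(3.52/10) = 2.249, G_1 = 10^(−3.52/10) = 0.4446
  Stage 2: F_2 = 10^(1.89/10) = 1.545, G_2 = 10^(15.4/10) = 34.67
  Stage 3: F_3 = 10^(6.54/10) = 4.508, G_3 = 10^(−5.23/10) = 0.2999
  Stage 4: F_4 = 10^(2.62/10) = 1.828, G_4 = 10^(31.1/10) = 1288
Friis cascade:
  F = 2.249 + (1.545 − 1)/0.4446 + (4.508 − 1)/15.42 + (1.828 − 1)/4.624 = 3.882
NF = 10 log₁₀(3.882) = 5.89 dB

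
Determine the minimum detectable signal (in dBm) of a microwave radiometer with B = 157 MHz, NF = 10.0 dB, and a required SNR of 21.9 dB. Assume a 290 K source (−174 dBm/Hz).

Sensitivity = −174 + 10 log₁₀(B) + NF + SNR_min
= −174 + 81.96 + 10.0 + 21.9
= −60.14 dBm → −60.1 dBm

−60.1 dBm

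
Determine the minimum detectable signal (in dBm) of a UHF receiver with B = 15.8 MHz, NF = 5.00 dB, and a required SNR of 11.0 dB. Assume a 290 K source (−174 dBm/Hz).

−86.0 dBm

Sensitivity = −174 + 10 log₁₀(B) + NF + SNR_min
= −174 + 71.99 + 5.00 + 11.0
= −86.01 dBm → −86.0 dBm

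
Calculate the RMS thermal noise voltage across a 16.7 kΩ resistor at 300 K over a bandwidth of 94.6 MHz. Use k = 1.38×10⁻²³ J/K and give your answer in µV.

162 µV

V_n = √(4kTRB)
4kTRB = 4 × 1.38×10⁻²³ × 300 × 1.67×10⁴ × 9.46×10⁷ = 2.62×10⁻⁸ V²
V_n = √(2.62×10⁻⁸) = 1.62×10⁻⁴ V = 162 µV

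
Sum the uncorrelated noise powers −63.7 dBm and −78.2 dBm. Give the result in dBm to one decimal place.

−63.5 dBm

Convert to linear, add, convert back:
P₁ = 4.27×10⁻¹⁰ W, P₂ = 1.51×10⁻¹¹ W
P_tot = 4.42×10⁻¹⁰ W → 10 log₁₀(P_tot / 10⁻³) = −63.5 dBm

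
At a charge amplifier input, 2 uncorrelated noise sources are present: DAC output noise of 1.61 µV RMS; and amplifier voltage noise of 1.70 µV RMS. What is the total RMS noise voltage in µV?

2.34 µV

Uncorrelated sources add in power (mean-square): V_tot = √(ΣV_i²)
V_tot = √[(1.61×10⁻⁶)² + (1.70×10⁻⁶)²] = 2.34×10⁻⁶ V = 2.34 µV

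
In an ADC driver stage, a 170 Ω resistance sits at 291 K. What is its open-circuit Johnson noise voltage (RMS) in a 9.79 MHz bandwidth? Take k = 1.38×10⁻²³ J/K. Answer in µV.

5.17 µV

V_n = √(4kTRB)
4kTRB = 4 × 1.38×10⁻²³ × 291 × 1.70×10² × 9.79×10⁶ = 2.67×10⁻¹¹ V²
V_n = √(2.67×10⁻¹¹) = 5.17×10⁻⁶ V = 5.17 µV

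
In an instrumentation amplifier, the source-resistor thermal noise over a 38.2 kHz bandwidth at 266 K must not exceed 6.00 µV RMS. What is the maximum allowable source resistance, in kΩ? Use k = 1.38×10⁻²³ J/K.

Johnson–Nyquist: V_n = √(4kTRB) ⇒ R = V_n² / (4kTB)
4kTB = 4 × 1.38×10⁻²³ × 266 × 3.82×10⁴ = 5.61×10⁻¹⁶
R = (6.00×10⁻⁶)² / 5.61×10⁻¹⁶ = 6.42×10⁴ Ω = 64.2 kΩ

64.2 kΩ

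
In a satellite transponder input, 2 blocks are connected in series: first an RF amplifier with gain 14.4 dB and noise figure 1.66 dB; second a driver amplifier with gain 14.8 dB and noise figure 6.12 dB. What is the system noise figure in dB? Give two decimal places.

1.98 dB

Convert to linear (a loss of L dB is a gain of −L dB): F_i = 10^(NF_i/10), G_i = 10^(G_i,dB/10)
  Stage 1: F_1 = 10^(1.66/10) = 1.466, G_1 = 10^(14.4/10) = 27.54
  Stage 2: F_2 = 10^(6.12/10) = 4.093, G_2 = 10^(14.8/10) = 30.20
Friis cascade:
  F = 1.466 + (4.093 − 1)/27.54 = 1.578
NF = 10 log₁₀(1.578) = 1.98 dB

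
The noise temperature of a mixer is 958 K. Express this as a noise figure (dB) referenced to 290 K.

6.34 dB

F = 1 + T_e/T₀ = 1 + 958/290 = 4.30345
NF = 10 log₁₀(4.30345) = 6.34 dB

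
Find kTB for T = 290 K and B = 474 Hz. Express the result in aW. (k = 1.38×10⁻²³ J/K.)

1.90 aW

P_n = kTB = 1.38×10⁻²³ × 290 × 4.74×10² = 1.90×10⁻¹⁸ W = 1.90 aW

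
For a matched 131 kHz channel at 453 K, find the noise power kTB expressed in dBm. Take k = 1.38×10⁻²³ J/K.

−120.9 dBm

P_n = kTB = 1.38×10⁻²³ × 453 × 1.31×10⁵ = 8.19×10⁻¹⁶ W
In dBm: 10 log₁₀(8.19×10⁻¹⁶ / 10⁻³) = −120.9 dBm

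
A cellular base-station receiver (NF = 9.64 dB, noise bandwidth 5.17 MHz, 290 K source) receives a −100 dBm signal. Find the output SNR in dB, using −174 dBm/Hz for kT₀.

−2.8 dB

Noise floor: N = −174 + 10 log₁₀(B) + NF
10 log₁₀(5.17×10⁶) = 67.13 dB
N = −174 + 67.13 + 9.64 = −97.23 dBm
SNR = P_sig − N = −100 − (−97.23) = −2.77 dB → −2.8 dB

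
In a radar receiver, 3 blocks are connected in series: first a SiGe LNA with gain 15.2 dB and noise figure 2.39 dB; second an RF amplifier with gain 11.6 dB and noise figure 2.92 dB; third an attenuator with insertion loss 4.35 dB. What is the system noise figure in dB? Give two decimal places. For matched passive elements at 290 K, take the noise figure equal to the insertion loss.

2.47 dB

Convert to linear (a loss of L dB is a gain of −L dB): F_i = 10^(NF_i/10), G_i = 10^(G_i,dB/10)
  Stage 1: F_1 = 10^(2.39/10) = 1.734, G_1 = 10^(15.2/10) = 33.11
  Stage 2: F_2 = 10^(2.92/10) = 1.959, G_2 = 10^(11.6/10) = 14.45
  Stage 3: F_3 = 10^(4.35/10) = 2.723, G_3 = 10^(−4.35/10) = 0.3673
Friis cascade:
  F = 1.734 + (1.959 − 1)/33.11 + (2.723 − 1)/478.6 = 1.766
NF = 10 log₁₀(1.766) = 2.47 dB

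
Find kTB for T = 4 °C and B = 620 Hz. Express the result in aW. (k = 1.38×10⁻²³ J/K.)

T = 4 °C + 273.15 = 277.15 K
P_n = kTB = 1.38×10⁻²³ × 277.15 × 6.20×10² = 2.37×10⁻¹⁸ W = 2.37 aW

2.37 aW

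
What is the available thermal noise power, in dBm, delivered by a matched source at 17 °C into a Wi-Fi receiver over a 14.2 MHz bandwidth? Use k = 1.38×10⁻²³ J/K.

T = 17 °C + 273.15 = 290.15 K
P_n = kTB = 1.38×10⁻²³ × 290.15 × 1.42×10⁷ = 5.69×10⁻¹⁴ W
In dBm: 10 log₁₀(5.69×10⁻¹⁴ / 10⁻³) = −102.5 dBm

−102.5 dBm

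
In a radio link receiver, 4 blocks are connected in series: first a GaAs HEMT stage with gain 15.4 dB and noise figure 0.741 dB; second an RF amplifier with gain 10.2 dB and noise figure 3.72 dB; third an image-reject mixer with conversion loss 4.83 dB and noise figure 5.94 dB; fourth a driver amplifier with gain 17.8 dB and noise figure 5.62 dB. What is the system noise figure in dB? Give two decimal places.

0.99 dB

Convert to linear (a loss of L dB is a gain of −L dB): F_i = 10^(NF_i/10), G_i = 10^(G_i,dB/10)
  Stage 1: F_1 = 10^(0.741/10) = 1.186, G_1 = 10^(15.4/10) = 34.67
  Stage 2: F_2 = 10^(3.72/10) = 2.355, G_2 = 10^(10.2/10) = 10.47
  Stage 3: F_3 = 10^(5.94/10) = 3.926, G_3 = 10^(−4.83/10) = 0.3289
  Stage 4: F_4 = 10^(5.62/10) = 3.648, G_4 = 10^(17.8/10) = 60.26
Friis cascade:
  F = 1.186 + (2.355 − 1)/34.67 + (3.926 − 1)/363.1 + (3.648 − 1)/119.4 = 1.255
NF = 10 log₁₀(1.255) = 0.99 dB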